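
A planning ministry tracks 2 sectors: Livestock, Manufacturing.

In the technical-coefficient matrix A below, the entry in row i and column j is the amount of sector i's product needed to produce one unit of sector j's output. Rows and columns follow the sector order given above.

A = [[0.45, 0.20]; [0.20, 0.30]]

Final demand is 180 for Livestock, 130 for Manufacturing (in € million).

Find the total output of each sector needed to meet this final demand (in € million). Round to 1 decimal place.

x_L = 440.6, x_M = 311.6

I − A =
  [   0.55    -0.20]
  [  -0.20     0.70]
det(I−A) = (0.55)(0.70) − (-0.20)(-0.20) = 0.3450
adj(I−A) = [[0.70, 0.20], [0.20, 0.55]]
(I − A)⁻¹ = adj(I−A) / det(I−A) ≈
  [   2.0290     0.5797]
  [   0.5797     1.5942]
x = (I − A)⁻¹ d = adj(I−A)·d / det(I−A), with det(I−A) = 0.3450:
  x_L = (0.70·180 + 0.20·130) / 0.3450 = 152.00 / 0.3450 ≈ 440.6
  x_M = (0.20·180 + 0.55·130) / 0.3450 = 107.50 / 0.3450 ≈ 311.6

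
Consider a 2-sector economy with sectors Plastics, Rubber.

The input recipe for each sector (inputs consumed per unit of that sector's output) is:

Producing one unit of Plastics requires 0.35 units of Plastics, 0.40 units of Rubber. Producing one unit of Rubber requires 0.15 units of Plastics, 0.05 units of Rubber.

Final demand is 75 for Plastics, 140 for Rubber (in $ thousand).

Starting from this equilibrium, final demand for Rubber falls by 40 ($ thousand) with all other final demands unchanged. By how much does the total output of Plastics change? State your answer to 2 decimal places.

Δx_P = -10.76

I − A =
  [   0.65    -0.15]
  [  -0.40     0.95]
det(I−A) = (0.65)(0.95) − (-0.15)(-0.40) = 0.5575
adj(I−A) = [[0.95, 0.15], [0.40, 0.65]]
(I − A)⁻¹ = adj(I−A) / det(I−A) ≈
  [   1.7040     0.2691]
  [   0.7175     1.1659]
Δx = (I − A)⁻¹ Δd with Δd having -40 in the Rubber component and 0 elsewhere.
So Δx_P = L_PR · (-40), where L_PR = adj(I−A)_PR / det(I−A) = 0.15 / 0.5575.
Δx_P = 0.15 × (-40) / 0.5575 = -6.00 / 0.5575 ≈ -10.76.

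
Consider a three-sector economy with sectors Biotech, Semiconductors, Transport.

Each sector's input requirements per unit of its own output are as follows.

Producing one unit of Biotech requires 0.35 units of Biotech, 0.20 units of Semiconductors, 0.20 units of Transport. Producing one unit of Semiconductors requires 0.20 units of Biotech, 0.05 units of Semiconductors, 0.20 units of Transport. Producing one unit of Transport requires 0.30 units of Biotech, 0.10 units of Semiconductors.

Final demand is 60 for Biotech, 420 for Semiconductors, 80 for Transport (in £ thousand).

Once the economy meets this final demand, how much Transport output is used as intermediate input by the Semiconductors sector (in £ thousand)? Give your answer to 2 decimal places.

z_TS = 110.27

I − A =
  [   0.65    -0.20    -0.30]
  [  -0.20     0.95    -0.10]
  [  -0.20    -0.20     1.00]
Cofactors of I−A, C_ij = (−1)^(i+j)·(minor ij) (rows/columns in the sector order above):
  C_11 = (0.95)(1.00) − (-0.10)(-0.20) = 0.9300
  C_12 = −[(-0.20)(1.00) − (-0.10)(-0.20)] = 0.2200
  C_13 = (-0.20)(-0.20) − (0.95)(-0.20) = 0.2300
  C_21 = −[(-0.20)(1.00) − (-0.30)(-0.20)] = 0.2600
  C_22 = (0.65)(1.00) − (-0.30)(-0.20) = 0.5900
  C_23 = −[(0.65)(-0.20) − (-0.20)(-0.20)] = 0.1700
  C_31 = (-0.20)(-0.10) − (-0.30)(0.95) = 0.3050
  C_32 = −[(0.65)(-0.10) − (-0.30)(-0.20)] = 0.1250
  C_33 = (0.65)(0.95) − (-0.20)(-0.20) = 0.5775
det(I−A) = Σ_j (I−A)_1j·C_1j = (0.65)(0.9300) + (-0.20)(0.2200) + (-0.30)(0.2300) = 0.4915
adj(I−A) = Cᵀ =
  [ 0.9300   0.2600   0.3050]
  [ 0.2200   0.5900   0.1250]
  [ 0.2300   0.1700   0.5775]
(I − A)⁻¹ = adj(I−A) / det(I−A) ≈
  [   1.8922     0.5290     0.6205]
  [   0.4476     1.2004     0.2543]
  [   0.4680     0.3459     1.1750]
First solve x = (I − A)⁻¹ d = adj(I−A)·d / det(I−A); in particular x_S = (0.2200·60 + 0.5900·420 + 0.1250·80) / 0.4915 = 271.00 / 0.4915 ≈ 551.3733.
Intermediate flow from T to S: z_TS = a_TS · x_S = 0.20 × 271.00 / 0.4915 = 54.20 / 0.4915 ≈ 110.27.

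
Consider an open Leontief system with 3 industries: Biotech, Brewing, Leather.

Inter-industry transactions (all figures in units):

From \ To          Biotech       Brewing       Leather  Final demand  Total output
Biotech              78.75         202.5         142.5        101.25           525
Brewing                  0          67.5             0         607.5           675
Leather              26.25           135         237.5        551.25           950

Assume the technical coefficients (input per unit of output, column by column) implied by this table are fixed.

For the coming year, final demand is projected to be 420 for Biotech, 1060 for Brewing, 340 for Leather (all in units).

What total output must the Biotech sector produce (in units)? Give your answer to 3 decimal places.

x_1 = 1057.672

Technical coefficients a_ij = z_ij / X_j:
  a_11 = 78.75/525 = 0.15, a_21 = 0/525 = 0.00, a_31 = 26.25/525 = 0.05
  a_12 = 202.5/675 = 0.30, a_22 = 67.5/675 = 0.10, a_32 = 135/675 = 0.20
  a_13 = 142.5/950 = 0.15, a_23 = 0/950 = 0.00, a_33 = 237.5/950 = 0.25
I − A =
  [   0.85    -0.30    -0.15]
  [   0.00     0.90     0.00]
  [  -0.05    -0.20     0.75]
Cofactors of I−A, C_ij = (−1)^(i+j)·(minor ij) (rows/columns in the sector order above):
  C_11 = (0.90)(0.75) − (0.00)(-0.20) = 0.6750
  C_12 = −[(0.00)(0.75) − (0.00)(-0.05)] = 0.0000
  C_13 = (0.00)(-0.20) − (0.90)(-0.05) = 0.0450
  C_21 = −[(-0.30)(0.75) − (-0.15)(-0.20)] = 0.2550
  C_22 = (0.85)(0.75) − (-0.15)(-0.05) = 0.6300
  C_23 = −[(0.85)(-0.20) − (-0.30)(-0.05)] = 0.1850
  C_31 = (-0.30)(0.00) − (-0.15)(0.90) = 0.1350
  C_32 = −[(0.85)(0.00) − (-0.15)(0.00)] = 0.0000
  C_33 = (0.85)(0.90) − (-0.30)(0.00) = 0.7650
det(I−A) = Σ_j (I−A)_1j·C_1j = (0.85)(0.6750) + (-0.30)(0.0000) + (-0.15)(0.0450) = 0.5670
adj(I−A) = Cᵀ =
  [ 0.6750   0.2550   0.1350]
  [ 0.0000   0.6300   0.0000]
  [ 0.0450   0.1850   0.7650]
(I − A)⁻¹ = adj(I−A) / det(I−A) ≈
  [   1.1905     0.4497     0.2381]
  [   0.0000     1.1111     0.0000]
  [   0.0794     0.3263     1.3492]
x = (I − A)⁻¹ d = adj(I−A)·d / det(I−A), with det(I−A) = 0.5670:
  x_1 = (0.6750·420 + 0.2550·1060 + 0.1350·340) / 0.5670 = 599.70 / 0.5670 ≈ 1057.672
  x_2 = (0.0000·420 + 0.6300·1060 + 0.0000·340) / 0.5670 = 667.80 / 0.5670 ≈ 1177.778
  x_3 = (0.0450·420 + 0.1850·1060 + 0.7650·340) / 0.5670 = 475.10 / 0.5670 ≈ 837.919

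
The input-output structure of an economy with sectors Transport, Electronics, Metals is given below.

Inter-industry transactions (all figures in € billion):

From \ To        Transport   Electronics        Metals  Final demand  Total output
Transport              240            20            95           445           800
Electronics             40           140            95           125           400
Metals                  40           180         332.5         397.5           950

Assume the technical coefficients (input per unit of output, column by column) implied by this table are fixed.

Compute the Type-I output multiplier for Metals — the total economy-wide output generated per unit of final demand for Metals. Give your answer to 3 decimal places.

Technical coefficients a_ij = z_ij / X_j:
  a_11 = 240/800 = 0.30, a_21 = 40/800 = 0.05, a_31 = 40/800 = 0.05
  a_12 = 20/400 = 0.05, a_22 = 140/400 = 0.35, a_32 = 180/400 = 0.45
  a_13 = 95/950 = 0.10, a_23 = 95/950 = 0.10, a_33 = 332.5/950 = 0.35
I − A =
  [   0.70    -0.05    -0.10]
  [  -0.05     0.65    -0.10]
  [  -0.05    -0.45     0.65]
Cofactors of I−A, C_ij = (−1)^(i+j)·(minor ij) (rows/columns in the sector order above):
  C_11 = (0.65)(0.65) − (-0.10)(-0.45) = 0.3775
  C_12 = −[(-0.05)(0.65) − (-0.10)(-0.05)] = 0.0375
  C_13 = (-0.05)(-0.45) − (0.65)(-0.05) = 0.0550
  C_21 = −[(-0.05)(0.65) − (-0.10)(-0.45)] = 0.0775
  C_22 = (0.70)(0.65) − (-0.10)(-0.05) = 0.4500
  C_23 = −[(0.70)(-0.45) − (-0.05)(-0.05)] = 0.3175
  C_31 = (-0.05)(-0.10) − (-0.10)(0.65) = 0.0700
  C_32 = −[(0.70)(-0.10) − (-0.10)(-0.05)] = 0.0750
  C_33 = (0.70)(0.65) − (-0.05)(-0.05) = 0.4525
det(I−A) = Σ_j (I−A)_1j·C_1j = (0.70)(0.3775) + (-0.05)(0.0375) + (-0.10)(0.0550) = 0.256875
adj(I−A) = Cᵀ =
  [ 0.3775   0.0775   0.0700]
  [ 0.0375   0.4500   0.0750]
  [ 0.0550   0.3175   0.4525]
(I − A)⁻¹ = adj(I−A) / det(I−A) ≈
  [   1.4696     0.3017     0.2725]
  [   0.1460     1.7518     0.2920]
  [   0.2141     1.2360     1.7616]
The output multiplier for sector j is the column-j sum of the Leontief inverse (I − A)⁻¹ = adj(I−A) / det(I−A).
Column 3 of adj(I−A): (0.0700, 0.0750, 0.4525); det(I−A) = 0.256875.
m_3 = (0.0700 + 0.0750 + 0.4525) / 0.256875 = 0.5975 / 0.256875 ≈ 2.326.

m_3 = 2.326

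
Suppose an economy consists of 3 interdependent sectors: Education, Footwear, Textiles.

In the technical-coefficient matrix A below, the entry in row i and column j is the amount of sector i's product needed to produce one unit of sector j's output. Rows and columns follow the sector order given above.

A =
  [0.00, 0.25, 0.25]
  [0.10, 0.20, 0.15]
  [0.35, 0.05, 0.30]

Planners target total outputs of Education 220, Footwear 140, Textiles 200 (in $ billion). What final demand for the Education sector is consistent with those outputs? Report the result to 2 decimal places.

d_1 = 135.00

I − A =
  [   1.00    -0.25    -0.25]
  [  -0.10     0.80    -0.15]
  [  -0.35    -0.05     0.70]
d = (I − A) x:
  d_1 = (+1.00)·220 + (-0.25)·140 + (-0.25)·200 = 135.00
  d_2 = (-0.10)·220 + (+0.80)·140 + (-0.15)·200 = 60.00
  d_3 = (-0.35)·220 + (-0.05)·140 + (+0.70)·200 = 56.00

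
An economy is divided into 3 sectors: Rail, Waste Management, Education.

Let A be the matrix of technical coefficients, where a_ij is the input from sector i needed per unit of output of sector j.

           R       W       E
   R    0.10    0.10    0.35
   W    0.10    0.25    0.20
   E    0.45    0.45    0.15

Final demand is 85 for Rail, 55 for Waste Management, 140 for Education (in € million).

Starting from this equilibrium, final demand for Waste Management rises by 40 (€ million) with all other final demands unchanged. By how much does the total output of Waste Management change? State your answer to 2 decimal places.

Δx_W = 71.18

I − A =
  [   0.90    -0.10    -0.35]
  [  -0.10     0.75    -0.20]
  [  -0.45    -0.45     0.85]
Cofactors of I−A, C_ij = (−1)^(i+j)·(minor ij) (rows/columns in the sector order above):
  C_11 = (0.75)(0.85) − (-0.20)(-0.45) = 0.5475
  C_12 = −[(-0.10)(0.85) − (-0.20)(-0.45)] = 0.1750
  C_13 = (-0.10)(-0.45) − (0.75)(-0.45) = 0.3825
  C_21 = −[(-0.10)(0.85) − (-0.35)(-0.45)] = 0.2425
  C_22 = (0.90)(0.85) − (-0.35)(-0.45) = 0.6075
  C_23 = −[(0.90)(-0.45) − (-0.10)(-0.45)] = 0.4500
  C_31 = (-0.10)(-0.20) − (-0.35)(0.75) = 0.2825
  C_32 = −[(0.90)(-0.20) − (-0.35)(-0.10)] = 0.2150
  C_33 = (0.90)(0.75) − (-0.10)(-0.10) = 0.6650
det(I−A) = Σ_j (I−A)_1j·C_1j = (0.90)(0.5475) + (-0.10)(0.1750) + (-0.35)(0.3825) = 0.341375
adj(I−A) = Cᵀ =
  [ 0.5475   0.2425   0.2825]
  [ 0.1750   0.6075   0.2150]
  [ 0.3825   0.4500   0.6650]
(I − A)⁻¹ = adj(I−A) / det(I−A) ≈
  [   1.6038     0.7104     0.8275]
  [   0.5126     1.7796     0.6298]
  [   1.1205     1.3182     1.9480]
Δx = (I − A)⁻¹ Δd with Δd having +40 in the Waste Management component and 0 elsewhere.
So Δx_W = L_WW · (+40), where L_WW = adj(I−A)_WW / det(I−A) = 0.6075 / 0.341375.
Δx_W = 0.6075 × (+40) / 0.341375 = 24.30 / 0.341375 ≈ 71.18.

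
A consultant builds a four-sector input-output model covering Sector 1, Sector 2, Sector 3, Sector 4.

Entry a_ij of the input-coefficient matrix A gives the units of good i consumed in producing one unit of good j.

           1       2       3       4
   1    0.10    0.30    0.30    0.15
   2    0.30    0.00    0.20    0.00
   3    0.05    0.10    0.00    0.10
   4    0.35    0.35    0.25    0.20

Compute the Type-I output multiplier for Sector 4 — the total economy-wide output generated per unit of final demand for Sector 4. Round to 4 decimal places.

I − A =
  [   0.90    -0.30    -0.30    -0.15]
  [  -0.30     1.00    -0.20     0.00]
  [  -0.05    -0.10     1.00    -0.10]
  [  -0.35    -0.35    -0.25     0.80]
Compute the cofactors C_ij = (−1)^(i+j)·(3×3 minor ij) of I−A; the adjugate is their transpose:
adj(I−A) = Cᵀ =
  [ 0.752000   0.323250   0.336000   0.183000]
  [ 0.247500   0.620625   0.216750   0.073500]
  [ 0.109500   0.123375   0.579750   0.093000]
  [ 0.471500   0.451500   0.423000   0.765000]
det(I−A) = Σ_j (I−A)_1j·C_1j = (0.90)(0.752000) + (-0.30)(0.247500) + (-0.30)(0.109500) + (-0.15)(0.471500) = 0.498975
(I − A)⁻¹ = adj(I−A) / det(I−A) ≈
  [   1.50709     0.64783     0.67338     0.36675]
  [   0.49602     1.24380     0.43439     0.14730]
  [   0.21945     0.24726     1.16188     0.18638]
  [   0.94494     0.90485     0.84774     1.53314]
The output multiplier for sector j is the column-j sum of the Leontief inverse (I − A)⁻¹ = adj(I−A) / det(I−A).
Column 4 of adj(I−A): (0.183000, 0.073500, 0.093000, 0.765000); det(I−A) = 0.498975.
m_4 = (0.183000 + 0.073500 + 0.093000 + 0.765000) / 0.498975 = 1.1145 / 0.498975 ≈ 2.2336.

m_4 = 2.2336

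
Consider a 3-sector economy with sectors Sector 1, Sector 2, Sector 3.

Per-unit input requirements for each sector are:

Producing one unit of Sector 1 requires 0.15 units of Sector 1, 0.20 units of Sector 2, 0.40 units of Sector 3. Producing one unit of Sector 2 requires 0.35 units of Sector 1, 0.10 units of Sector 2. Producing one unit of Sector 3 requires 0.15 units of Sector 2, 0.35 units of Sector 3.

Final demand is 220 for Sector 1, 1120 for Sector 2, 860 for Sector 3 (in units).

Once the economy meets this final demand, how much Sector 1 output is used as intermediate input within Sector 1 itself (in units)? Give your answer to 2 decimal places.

z_11 = 149.27

I − A =
  [   0.85    -0.35     0.00]
  [  -0.20     0.90    -0.15]
  [  -0.40     0.00     0.65]
Cofactors of I−A, C_ij = (−1)^(i+j)·(minor ij) (rows/columns in the sector order above):
  C_11 = (0.90)(0.65) − (-0.15)(0.00) = 0.5850
  C_12 = −[(-0.20)(0.65) − (-0.15)(-0.40)] = 0.1900
  C_13 = (-0.20)(0.00) − (0.90)(-0.40) = 0.3600
  C_21 = −[(-0.35)(0.65) − (0.00)(0.00)] = 0.2275
  C_22 = (0.85)(0.65) − (0.00)(-0.40) = 0.5525
  C_23 = −[(0.85)(0.00) − (-0.35)(-0.40)] = 0.1400
  C_31 = (-0.35)(-0.15) − (0.00)(0.90) = 0.0525
  C_32 = −[(0.85)(-0.15) − (0.00)(-0.20)] = 0.1275
  C_33 = (0.85)(0.90) − (-0.35)(-0.20) = 0.6950
det(I−A) = Σ_j (I−A)_1j·C_1j = (0.85)(0.5850) + (-0.35)(0.1900) + (0.00)(0.3600) = 0.43075
adj(I−A) = Cᵀ =
  [ 0.5850   0.2275   0.0525]
  [ 0.1900   0.5525   0.1275]
  [ 0.3600   0.1400   0.6950]
(I − A)⁻¹ = adj(I−A) / det(I−A) ≈
  [   1.3581     0.5281     0.1219]
  [   0.4411     1.2826     0.2960]
  [   0.8358     0.3250     1.6135]
First solve x = (I − A)⁻¹ d = adj(I−A)·d / det(I−A); in particular x_1 = (0.5850·220 + 0.2275·1120 + 0.0525·860) / 0.43075 = 428.65 / 0.43075 ≈ 995.1248.
Intermediate flow from 1 to 1: z_11 = a_11 · x_1 = 0.15 × 428.65 / 0.43075 = 64.2975 / 0.43075 ≈ 149.27.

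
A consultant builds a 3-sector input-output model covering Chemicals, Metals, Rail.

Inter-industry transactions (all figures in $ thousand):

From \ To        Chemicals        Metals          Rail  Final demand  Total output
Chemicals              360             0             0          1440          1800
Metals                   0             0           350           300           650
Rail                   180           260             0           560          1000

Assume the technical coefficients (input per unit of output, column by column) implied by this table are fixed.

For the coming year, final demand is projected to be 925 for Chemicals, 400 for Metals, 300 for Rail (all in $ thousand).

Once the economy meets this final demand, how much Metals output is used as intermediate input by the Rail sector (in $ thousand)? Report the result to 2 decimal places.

Technical coefficients a_ij = z_ij / X_j:
  a_11 = 360/1800 = 0.20, a_21 = 0/1800 = 0.00, a_31 = 180/1800 = 0.10
  a_12 = 0/650 = 0.00, a_22 = 0/650 = 0.00, a_32 = 260/650 = 0.40
  a_13 = 0/1000 = 0.00, a_23 = 350/1000 = 0.35, a_33 = 0/1000 = 0.00
I − A =
  [   0.80     0.00     0.00]
  [   0.00     1.00    -0.35]
  [  -0.10    -0.40     1.00]
Cofactors of I−A, C_ij = (−1)^(i+j)·(minor ij) (rows/columns in the sector order above):
  C_11 = (1.00)(1.00) − (-0.35)(-0.40) = 0.8600
  C_12 = −[(0.00)(1.00) − (-0.35)(-0.10)] = 0.0350
  C_13 = (0.00)(-0.40) − (1.00)(-0.10) = 0.1000
  C_21 = −[(0.00)(1.00) − (0.00)(-0.40)] = 0.0000
  C_22 = (0.80)(1.00) − (0.00)(-0.10) = 0.8000
  C_23 = −[(0.80)(-0.40) − (0.00)(-0.10)] = 0.3200
  C_31 = (0.00)(-0.35) − (0.00)(1.00) = 0.0000
  C_32 = −[(0.80)(-0.35) − (0.00)(0.00)] = 0.2800
  C_33 = (0.80)(1.00) − (0.00)(0.00) = 0.8000
det(I−A) = Σ_j (I−A)_1j·C_1j = (0.80)(0.8600) + (0.00)(0.0350) + (0.00)(0.1000) = 0.6880
adj(I−A) = Cᵀ =
  [ 0.8600   0.0000   0.0000]
  [ 0.0350   0.8000   0.2800]
  [ 0.1000   0.3200   0.8000]
(I − A)⁻¹ = adj(I−A) / det(I−A) ≈
  [   1.2500     0.0000     0.0000]
  [   0.0509     1.1628     0.4070]
  [   0.1453     0.4651     1.1628]
First solve x = (I − A)⁻¹ d = adj(I−A)·d / det(I−A); in particular x_3 = (0.1000·925 + 0.3200·400 + 0.8000·300) / 0.6880 = 460.50 / 0.6880 ≈ 669.3314.
Intermediate flow from 2 to 3: z_23 = a_23 · x_3 = 0.35 × 460.50 / 0.6880 = 161.175 / 0.6880 ≈ 234.27.

z_23 = 234.27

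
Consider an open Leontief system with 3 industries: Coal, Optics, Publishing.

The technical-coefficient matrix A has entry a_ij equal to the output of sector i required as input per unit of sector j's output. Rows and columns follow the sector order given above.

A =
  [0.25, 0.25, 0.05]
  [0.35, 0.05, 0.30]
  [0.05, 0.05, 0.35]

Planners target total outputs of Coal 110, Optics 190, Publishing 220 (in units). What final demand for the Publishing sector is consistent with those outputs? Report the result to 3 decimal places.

I − A =
  [   0.75    -0.25    -0.05]
  [  -0.35     0.95    -0.30]
  [  -0.05    -0.05     0.65]
d = (I − A) x:
  d_C = (+0.75)·110 + (-0.25)·190 + (-0.05)·220 = 24.000
  d_O = (-0.35)·110 + (+0.95)·190 + (-0.30)·220 = 76.000
  d_P = (-0.05)·110 + (-0.05)·190 + (+0.65)·220 = 128.000

d_P = 128.000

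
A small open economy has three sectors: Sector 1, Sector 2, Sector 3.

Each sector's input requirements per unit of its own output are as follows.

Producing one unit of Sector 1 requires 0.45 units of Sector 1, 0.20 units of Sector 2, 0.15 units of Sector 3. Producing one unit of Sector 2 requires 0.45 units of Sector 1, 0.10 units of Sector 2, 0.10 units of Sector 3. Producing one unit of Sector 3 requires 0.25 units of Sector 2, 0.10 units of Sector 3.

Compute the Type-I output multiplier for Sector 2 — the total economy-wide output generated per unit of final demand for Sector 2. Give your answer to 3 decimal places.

I − A =
  [   0.55    -0.45     0.00]
  [  -0.20     0.90    -0.25]
  [  -0.15    -0.10     0.90]
Cofactors of I−A, C_ij = (−1)^(i+j)·(minor ij) (rows/columns in the sector order above):
  C_11 = (0.90)(0.90) − (-0.25)(-0.10) = 0.7850
  C_12 = −[(-0.20)(0.90) − (-0.25)(-0.15)] = 0.2175
  C_13 = (-0.20)(-0.10) − (0.90)(-0.15) = 0.1550
  C_21 = −[(-0.45)(0.90) − (0.00)(-0.10)] = 0.4050
  C_22 = (0.55)(0.90) − (0.00)(-0.15) = 0.4950
  C_23 = −[(0.55)(-0.10) − (-0.45)(-0.15)] = 0.1225
  C_31 = (-0.45)(-0.25) − (0.00)(0.90) = 0.1125
  C_32 = −[(0.55)(-0.25) − (0.00)(-0.20)] = 0.1375
  C_33 = (0.55)(0.90) − (-0.45)(-0.20) = 0.4050
det(I−A) = Σ_j (I−A)_1j·C_1j = (0.55)(0.7850) + (-0.45)(0.2175) + (0.00)(0.1550) = 0.333875
adj(I−A) = Cᵀ =
  [ 0.7850   0.4050   0.1125]
  [ 0.2175   0.4950   0.1375]
  [ 0.1550   0.1225   0.4050]
(I − A)⁻¹ = adj(I−A) / det(I−A) ≈
  [   2.3512     1.2130     0.3370]
  [   0.6514     1.4826     0.4118]
  [   0.4642     0.3669     1.2130]
The output multiplier for sector j is the column-j sum of the Leontief inverse (I − A)⁻¹ = adj(I−A) / det(I−A).
Column 2 of adj(I−A): (0.4050, 0.4950, 0.1225); det(I−A) = 0.333875.
m_2 = (0.4050 + 0.4950 + 0.1225) / 0.333875 = 1.0225 / 0.333875 ≈ 3.063.

m_2 = 3.063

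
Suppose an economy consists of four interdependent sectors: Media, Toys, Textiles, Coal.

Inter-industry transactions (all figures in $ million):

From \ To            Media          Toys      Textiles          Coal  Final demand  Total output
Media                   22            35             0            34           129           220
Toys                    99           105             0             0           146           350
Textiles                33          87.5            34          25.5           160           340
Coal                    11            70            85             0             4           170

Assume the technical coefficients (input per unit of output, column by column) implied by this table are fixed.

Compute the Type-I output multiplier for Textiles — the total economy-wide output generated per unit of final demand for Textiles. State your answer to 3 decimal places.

m_3 = 1.621

Technical coefficients a_ij = z_ij / X_j:
  a_11 = 22/220 = 0.10, a_21 = 99/220 = 0.45, a_31 = 33/220 = 0.15, a_41 = 11/220 = 0.05
  a_12 = 35/350 = 0.10, a_22 = 105/350 = 0.30, a_32 = 87.5/350 = 0.25, a_42 = 70/350 = 0.20
  a_13 = 0/340 = 0.00, a_23 = 0/340 = 0.00, a_33 = 34/340 = 0.10, a_43 = 85/340 = 0.25
  a_14 = 34/170 = 0.20, a_24 = 0/170 = 0.00, a_34 = 25.5/170 = 0.15, a_44 = 0/170 = 0.00
I − A =
  [   0.90    -0.10     0.00    -0.20]
  [  -0.45     0.70     0.00     0.00]
  [  -0.15    -0.25     0.90    -0.15]
  [  -0.05    -0.20    -0.25     1.00]
Compute the cofactors C_ij = (−1)^(i+j)·(3×3 minor ij) of I−A; the adjugate is their transpose:
adj(I−A) = Cᵀ =
  [ 0.603750   0.134750   0.035000   0.126000]
  [ 0.388125   0.759750   0.022500   0.081000]
  [ 0.236250   0.271250   0.560000   0.131250]
  [ 0.166875   0.226500   0.146250   0.526500]
det(I−A) = Σ_j (I−A)_1j·C_1j = (0.90)(0.603750) + (-0.10)(0.388125) + (0.00)(0.236250) + (-0.20)(0.166875) = 0.4711875
(I − A)⁻¹ = adj(I−A) / det(I−A) ≈
  [   1.2813     0.2860     0.0743     0.2674]
  [   0.8237     1.6124     0.0478     0.1719]
  [   0.5014     0.5757     1.1885     0.2786]
  [   0.3542     0.4807     0.3104     1.1174]
The output multiplier for sector j is the column-j sum of the Leontief inverse (I − A)⁻¹ = adj(I−A) / det(I−A).
Column 3 of adj(I−A): (0.035000, 0.022500, 0.560000, 0.146250); det(I−A) = 0.4711875.
m_3 = (0.035000 + 0.022500 + 0.560000 + 0.146250) / 0.4711875 = 0.76375 / 0.4711875 ≈ 1.621.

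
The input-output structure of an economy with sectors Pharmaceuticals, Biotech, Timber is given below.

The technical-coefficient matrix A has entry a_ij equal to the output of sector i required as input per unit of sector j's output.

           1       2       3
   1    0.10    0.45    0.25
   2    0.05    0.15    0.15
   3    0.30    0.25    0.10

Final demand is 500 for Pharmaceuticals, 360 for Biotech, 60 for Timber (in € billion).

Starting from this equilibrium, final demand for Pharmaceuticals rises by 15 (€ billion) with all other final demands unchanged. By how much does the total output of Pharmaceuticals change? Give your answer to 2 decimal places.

I − A =
  [   0.90    -0.45    -0.25]
  [  -0.05     0.85    -0.15]
  [  -0.30    -0.25     0.90]
Cofactors of I−A, C_ij = (−1)^(i+j)·(minor ij) (rows/columns in the sector order above):
  C_11 = (0.85)(0.90) − (-0.15)(-0.25) = 0.7275
  C_12 = −[(-0.05)(0.90) − (-0.15)(-0.30)] = 0.0900
  C_13 = (-0.05)(-0.25) − (0.85)(-0.30) = 0.2675
  C_21 = −[(-0.45)(0.90) − (-0.25)(-0.25)] = 0.4675
  C_22 = (0.90)(0.90) − (-0.25)(-0.30) = 0.7350
  C_23 = −[(0.90)(-0.25) − (-0.45)(-0.30)] = 0.3600
  C_31 = (-0.45)(-0.15) − (-0.25)(0.85) = 0.2800
  C_32 = −[(0.90)(-0.15) − (-0.25)(-0.05)] = 0.1475
  C_33 = (0.90)(0.85) − (-0.45)(-0.05) = 0.7425
det(I−A) = Σ_j (I−A)_1j·C_1j = (0.90)(0.7275) + (-0.45)(0.0900) + (-0.25)(0.2675) = 0.547375
adj(I−A) = Cᵀ =
  [ 0.7275   0.4675   0.2800]
  [ 0.0900   0.7350   0.1475]
  [ 0.2675   0.3600   0.7425]
(I − A)⁻¹ = adj(I−A) / det(I−A) ≈
  [   1.3291     0.8541     0.5115]
  [   0.1644     1.3428     0.2695]
  [   0.4887     0.6577     1.3565]
Δx = (I − A)⁻¹ Δd with Δd having +15 in the Pharmaceuticals component and 0 elsewhere.
So Δx_1 = L_11 · (+15), where L_11 = adj(I−A)_11 / det(I−A) = 0.7275 / 0.547375.
Δx_1 = 0.7275 × (+15) / 0.547375 = 10.9125 / 0.547375 ≈ 19.94.

Δx_1 = 19.94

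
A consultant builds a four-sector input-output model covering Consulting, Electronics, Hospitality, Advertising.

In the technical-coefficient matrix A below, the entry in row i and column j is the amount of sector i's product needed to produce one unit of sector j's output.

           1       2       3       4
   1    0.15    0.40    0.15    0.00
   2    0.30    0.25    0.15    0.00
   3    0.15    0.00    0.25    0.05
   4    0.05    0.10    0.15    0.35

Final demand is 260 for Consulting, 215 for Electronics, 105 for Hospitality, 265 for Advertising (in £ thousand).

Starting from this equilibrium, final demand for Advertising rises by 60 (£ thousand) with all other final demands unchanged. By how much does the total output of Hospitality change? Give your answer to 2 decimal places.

Δx_3 = 6.74

I − A =
  [   0.85    -0.40    -0.15     0.00]
  [  -0.30     0.75    -0.15     0.00]
  [  -0.15     0.00     0.75    -0.05]
  [  -0.05    -0.10    -0.15     0.65]
Compute the cofactors C_ij = (−1)^(i+j)·(3×3 minor ij) of I−A; the adjugate is their transpose:
adj(I−A) = Cᵀ =
  [ 0.359250   0.192750   0.112125   0.008625]
  [ 0.159000   0.393000   0.112125   0.008625]
  [ 0.076500   0.044250   0.336375   0.025875]
  [ 0.069750   0.085500   0.103500   0.362250]
det(I−A) = Σ_j (I−A)_1j·C_1j = (0.85)(0.359250) + (-0.40)(0.159000) + (-0.15)(0.076500) + (0.00)(0.069750) = 0.2302875
(I − A)⁻¹ = adj(I−A) / det(I−A) ≈
  [   1.5600     0.8370     0.4869     0.0375]
  [   0.6904     1.7066     0.4869     0.0375]
  [   0.3322     0.1922     1.4607     0.1124]
  [   0.3029     0.3713     0.4494     1.5730]
Δx = (I − A)⁻¹ Δd with Δd having +60 in the Advertising component and 0 elsewhere.
So Δx_3 = L_34 · (+60), where L_34 = adj(I−A)_34 / det(I−A) = 0.025875 / 0.2302875.
Δx_3 = 0.025875 × (+60) / 0.2302875 = 1.5525 / 0.2302875 ≈ 6.74.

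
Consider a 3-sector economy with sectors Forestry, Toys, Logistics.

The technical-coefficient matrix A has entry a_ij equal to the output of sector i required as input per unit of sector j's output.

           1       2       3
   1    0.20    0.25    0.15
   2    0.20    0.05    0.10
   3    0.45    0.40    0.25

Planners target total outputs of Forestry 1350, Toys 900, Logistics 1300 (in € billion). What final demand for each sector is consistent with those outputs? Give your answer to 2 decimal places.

I − A =
  [   0.80    -0.25    -0.15]
  [  -0.20     0.95    -0.10]
  [  -0.45    -0.40     0.75]
d = (I − A) x:
  d_1 = (+0.80)·1350 + (-0.25)·900 + (-0.15)·1300 = 660.00
  d_2 = (-0.20)·1350 + (+0.95)·900 + (-0.10)·1300 = 455.00
  d_3 = (-0.45)·1350 + (-0.40)·900 + (+0.75)·1300 = 7.50

d_1 = 660.00, d_2 = 455.00, d_3 = 7.50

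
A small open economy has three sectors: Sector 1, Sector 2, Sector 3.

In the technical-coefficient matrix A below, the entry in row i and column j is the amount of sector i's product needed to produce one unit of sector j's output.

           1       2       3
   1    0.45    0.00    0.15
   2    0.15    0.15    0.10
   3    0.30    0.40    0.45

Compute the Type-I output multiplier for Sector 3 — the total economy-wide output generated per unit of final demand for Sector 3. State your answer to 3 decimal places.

I − A =
  [   0.55     0.00    -0.15]
  [  -0.15     0.85    -0.10]
  [  -0.30    -0.40     0.55]
Cofactors of I−A, C_ij = (−1)^(i+j)·(minor ij) (rows/columns in the sector order above):
  C_11 = (0.85)(0.55) − (-0.10)(-0.40) = 0.4275
  C_12 = −[(-0.15)(0.55) − (-0.10)(-0.30)] = 0.1125
  C_13 = (-0.15)(-0.40) − (0.85)(-0.30) = 0.3150
  C_21 = −[(0.00)(0.55) − (-0.15)(-0.40)] = 0.0600
  C_22 = (0.55)(0.55) − (-0.15)(-0.30) = 0.2575
  C_23 = −[(0.55)(-0.40) − (0.00)(-0.30)] = 0.2200
  C_31 = (0.00)(-0.10) − (-0.15)(0.85) = 0.1275
  C_32 = −[(0.55)(-0.10) − (-0.15)(-0.15)] = 0.0775
  C_33 = (0.55)(0.85) − (0.00)(-0.15) = 0.4675
det(I−A) = Σ_j (I−A)_1j·C_1j = (0.55)(0.4275) + (0.00)(0.1125) + (-0.15)(0.3150) = 0.187875
adj(I−A) = Cᵀ =
  [ 0.4275   0.0600   0.1275]
  [ 0.1125   0.2575   0.0775]
  [ 0.3150   0.2200   0.4675]
(I − A)⁻¹ = adj(I−A) / det(I−A) ≈
  [   2.2754     0.3194     0.6786]
  [   0.5988     1.3706     0.4125]
  [   1.6766     1.1710     2.4884]
The output multiplier for sector j is the column-j sum of the Leontief inverse (I − A)⁻¹ = adj(I−A) / det(I−A).
Column 3 of adj(I−A): (0.1275, 0.0775, 0.4675); det(I−A) = 0.187875.
m_3 = (0.1275 + 0.0775 + 0.4675) / 0.187875 = 0.6725 / 0.187875 ≈ 3.580.

m_3 = 3.580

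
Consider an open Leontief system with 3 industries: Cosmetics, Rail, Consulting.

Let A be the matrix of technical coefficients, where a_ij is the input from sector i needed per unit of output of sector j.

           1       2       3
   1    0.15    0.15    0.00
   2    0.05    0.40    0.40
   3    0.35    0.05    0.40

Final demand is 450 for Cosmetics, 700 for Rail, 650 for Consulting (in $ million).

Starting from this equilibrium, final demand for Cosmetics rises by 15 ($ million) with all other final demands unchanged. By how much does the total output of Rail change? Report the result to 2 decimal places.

I − A =
  [   0.85    -0.15     0.00]
  [  -0.05     0.60    -0.40]
  [  -0.35    -0.05     0.60]
Cofactors of I−A, C_ij = (−1)^(i+j)·(minor ij) (rows/columns in the sector order above):
  C_11 = (0.60)(0.60) − (-0.40)(-0.05) = 0.3400
  C_12 = −[(-0.05)(0.60) − (-0.40)(-0.35)] = 0.1700
  C_13 = (-0.05)(-0.05) − (0.60)(-0.35) = 0.2125
  C_21 = −[(-0.15)(0.60) − (0.00)(-0.05)] = 0.0900
  C_22 = (0.85)(0.60) − (0.00)(-0.35) = 0.5100
  C_23 = −[(0.85)(-0.05) − (-0.15)(-0.35)] = 0.0950
  C_31 = (-0.15)(-0.40) − (0.00)(0.60) = 0.0600
  C_32 = −[(0.85)(-0.40) − (0.00)(-0.05)] = 0.3400
  C_33 = (0.85)(0.60) − (-0.15)(-0.05) = 0.5025
det(I−A) = Σ_j (I−A)_1j·C_1j = (0.85)(0.3400) + (-0.15)(0.1700) + (0.00)(0.2125) = 0.2635
adj(I−A) = Cᵀ =
  [ 0.3400   0.0900   0.0600]
  [ 0.1700   0.5100   0.3400]
  [ 0.2125   0.0950   0.5025]
(I − A)⁻¹ = adj(I−A) / det(I−A) ≈
  [   1.2903     0.3416     0.2277]
  [   0.6452     1.9355     1.2903]
  [   0.8065     0.3605     1.9070]
Δx = (I − A)⁻¹ Δd with Δd having +15 in the Cosmetics component and 0 elsewhere.
So Δx_2 = L_21 · (+15), where L_21 = adj(I−A)_21 / det(I−A) = 0.1700 / 0.2635.
Δx_2 = 0.1700 × (+15) / 0.2635 = 2.55 / 0.2635 ≈ 9.68.

Δx_2 = 9.68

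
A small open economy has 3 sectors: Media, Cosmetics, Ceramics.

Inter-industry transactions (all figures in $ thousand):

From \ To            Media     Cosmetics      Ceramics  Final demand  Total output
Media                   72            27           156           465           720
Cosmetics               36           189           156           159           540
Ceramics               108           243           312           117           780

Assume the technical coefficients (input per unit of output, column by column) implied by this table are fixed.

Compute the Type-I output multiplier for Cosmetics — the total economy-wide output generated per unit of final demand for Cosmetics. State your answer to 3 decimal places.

Technical coefficients a_ij = z_ij / X_j:
  a_11 = 72/720 = 0.10, a_21 = 36/720 = 0.05, a_31 = 108/720 = 0.15
  a_12 = 27/540 = 0.05, a_22 = 189/540 = 0.35, a_32 = 243/540 = 0.45
  a_13 = 156/780 = 0.20, a_23 = 156/780 = 0.20, a_33 = 312/780 = 0.40
I − A =
  [   0.90    -0.05    -0.20]
  [  -0.05     0.65    -0.20]
  [  -0.15    -0.45     0.60]
Cofactors of I−A, C_ij = (−1)^(i+j)·(minor ij) (rows/columns in the sector order above):
  C_11 = (0.65)(0.60) − (-0.20)(-0.45) = 0.3000
  C_12 = −[(-0.05)(0.60) − (-0.20)(-0.15)] = 0.0600
  C_13 = (-0.05)(-0.45) − (0.65)(-0.15) = 0.1200
  C_21 = −[(-0.05)(0.60) − (-0.20)(-0.45)] = 0.1200
  C_22 = (0.90)(0.60) − (-0.20)(-0.15) = 0.5100
  C_23 = −[(0.90)(-0.45) − (-0.05)(-0.15)] = 0.4125
  C_31 = (-0.05)(-0.20) − (-0.20)(0.65) = 0.1400
  C_32 = −[(0.90)(-0.20) − (-0.20)(-0.05)] = 0.1900
  C_33 = (0.90)(0.65) − (-0.05)(-0.05) = 0.5825
det(I−A) = Σ_j (I−A)_1j·C_1j = (0.90)(0.3000) + (-0.05)(0.0600) + (-0.20)(0.1200) = 0.2430
adj(I−A) = Cᵀ =
  [ 0.3000   0.1200   0.1400]
  [ 0.0600   0.5100   0.1900]
  [ 0.1200   0.4125   0.5825]
(I − A)⁻¹ = adj(I−A) / det(I−A) ≈
  [   1.2346     0.4938     0.5761]
  [   0.2469     2.0988     0.7819]
  [   0.4938     1.6975     2.3971]
The output multiplier for sector j is the column-j sum of the Leontief inverse (I − A)⁻¹ = adj(I−A) / det(I−A).
Column 2 of adj(I−A): (0.1200, 0.5100, 0.4125); det(I−A) = 0.2430.
m_2 = (0.1200 + 0.5100 + 0.4125) / 0.2430 = 1.0425 / 0.2430 ≈ 4.290.

m_2 = 4.290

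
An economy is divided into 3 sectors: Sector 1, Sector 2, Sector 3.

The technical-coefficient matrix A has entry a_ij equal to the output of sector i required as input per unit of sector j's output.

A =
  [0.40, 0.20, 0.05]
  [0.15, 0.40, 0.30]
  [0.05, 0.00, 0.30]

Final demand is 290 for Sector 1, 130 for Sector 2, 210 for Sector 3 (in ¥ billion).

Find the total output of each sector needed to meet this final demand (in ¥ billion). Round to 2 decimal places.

I − A =
  [   0.60    -0.20    -0.05]
  [  -0.15     0.60    -0.30]
  [  -0.05     0.00     0.70]
Cofactors of I−A, C_ij = (−1)^(i+j)·(minor ij) (rows/columns in the sector order above):
  C_11 = (0.60)(0.70) − (-0.30)(0.00) = 0.4200
  C_12 = −[(-0.15)(0.70) − (-0.30)(-0.05)] = 0.1200
  C_13 = (-0.15)(0.00) − (0.60)(-0.05) = 0.0300
  C_21 = −[(-0.20)(0.70) − (-0.05)(0.00)] = 0.1400
  C_22 = (0.60)(0.70) − (-0.05)(-0.05) = 0.4175
  C_23 = −[(0.60)(0.00) − (-0.20)(-0.05)] = 0.0100
  C_31 = (-0.20)(-0.30) − (-0.05)(0.60) = 0.0900
  C_32 = −[(0.60)(-0.30) − (-0.05)(-0.15)] = 0.1875
  C_33 = (0.60)(0.60) − (-0.20)(-0.15) = 0.3300
det(I−A) = Σ_j (I−A)_1j·C_1j = (0.60)(0.4200) + (-0.20)(0.1200) + (-0.05)(0.0300) = 0.2265
adj(I−A) = Cᵀ =
  [ 0.4200   0.1400   0.0900]
  [ 0.1200   0.4175   0.1875]
  [ 0.0300   0.0100   0.3300]
(I − A)⁻¹ = adj(I−A) / det(I−A) ≈
  [   1.8543     0.6181     0.3974]
  [   0.5298     1.8433     0.8278]
  [   0.1325     0.0442     1.4570]
x = (I − A)⁻¹ d = adj(I−A)·d / det(I−A), with det(I−A) = 0.2265:
  x_1 = (0.4200·290 + 0.1400·130 + 0.0900·210) / 0.2265 = 158.90 / 0.2265 ≈ 701.55
  x_2 = (0.1200·290 + 0.4175·130 + 0.1875·210) / 0.2265 = 128.45 / 0.2265 ≈ 567.11
  x_3 = (0.0300·290 + 0.0100·130 + 0.3300·210) / 0.2265 = 79.30 / 0.2265 ≈ 350.11

x_1 = 701.55, x_2 = 567.11, x_3 = 350.11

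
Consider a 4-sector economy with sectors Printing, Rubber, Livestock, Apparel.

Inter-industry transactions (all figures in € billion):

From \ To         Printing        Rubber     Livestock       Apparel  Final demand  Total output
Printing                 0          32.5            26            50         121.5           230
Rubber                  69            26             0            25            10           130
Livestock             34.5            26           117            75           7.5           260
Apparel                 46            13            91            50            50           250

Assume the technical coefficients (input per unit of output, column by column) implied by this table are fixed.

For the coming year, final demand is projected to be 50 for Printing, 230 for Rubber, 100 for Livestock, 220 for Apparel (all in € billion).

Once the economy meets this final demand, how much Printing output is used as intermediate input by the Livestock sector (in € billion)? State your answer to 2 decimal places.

z_PL = 102.50

Technical coefficients a_ij = z_ij / X_j:
  a_PP = 0/230 = 0.00, a_RP = 69/230 = 0.30, a_LP = 34.5/230 = 0.15, a_AP = 46/230 = 0.20
  a_PR = 32.5/130 = 0.25, a_RR = 26/130 = 0.20, a_LR = 26/130 = 0.20, a_AR = 13/130 = 0.10
  a_PL = 26/260 = 0.10, a_RL = 0/260 = 0.00, a_LL = 117/260 = 0.45, a_AL = 91/260 = 0.35
  a_PA = 50/250 = 0.20, a_RA = 25/250 = 0.10, a_LA = 75/250 = 0.30, a_AA = 50/250 = 0.20
I − A =
  [   1.00    -0.25    -0.10    -0.20]
  [  -0.30     0.80     0.00    -0.10]
  [  -0.15    -0.20     0.55    -0.30]
  [  -0.20    -0.10    -0.35     0.80]
Compute the cofactors C_ij = (−1)^(i+j)·(3×3 minor ij) of I−A; the adjugate is their transpose:
adj(I−A) = Cᵀ =
  [ 0.255500   0.127750   0.127750   0.127750]
  [ 0.116750   0.284500   0.082000   0.095500]
  [ 0.203500   0.230000   0.527000   0.277250]
  [ 0.167500   0.168125   0.272750   0.380750]
det(I−A) = Σ_j (I−A)_1j·C_1j = (1.00)(0.255500) + (-0.25)(0.116750) + (-0.10)(0.203500) + (-0.20)(0.167500) = 0.1724625
(I − A)⁻¹ = adj(I−A) / det(I−A) ≈
  [   1.4815     0.7407     0.7407     0.7407]
  [   0.6770     1.6496     0.4755     0.5537]
  [   1.1800     1.3336     3.0557     1.6076]
  [   0.9712     0.9748     1.5815     2.2077]
First solve x = (I − A)⁻¹ d = adj(I−A)·d / det(I−A); in particular x_L = (0.203500·50 + 0.230000·230 + 0.527000·100 + 0.277250·220) / 0.1724625 = 176.77 / 0.1724625 ≈ 1024.9764.
Intermediate flow from P to L: z_PL = a_PL · x_L = 0.10 × 176.77 / 0.1724625 = 17.677 / 0.1724625 ≈ 102.50.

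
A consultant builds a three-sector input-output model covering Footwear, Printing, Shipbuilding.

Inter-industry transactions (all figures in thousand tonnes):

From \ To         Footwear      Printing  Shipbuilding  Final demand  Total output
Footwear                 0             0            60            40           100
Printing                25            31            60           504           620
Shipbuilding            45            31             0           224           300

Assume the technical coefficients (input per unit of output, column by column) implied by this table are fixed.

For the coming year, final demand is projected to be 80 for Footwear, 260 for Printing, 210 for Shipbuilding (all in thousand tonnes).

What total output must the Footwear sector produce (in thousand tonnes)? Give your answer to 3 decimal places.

x_1 = 138.146

Technical coefficients a_ij = z_ij / X_j:
  a_11 = 0/100 = 0.00, a_21 = 25/100 = 0.25, a_31 = 45/100 = 0.45
  a_12 = 0/620 = 0.00, a_22 = 31/620 = 0.05, a_32 = 31/620 = 0.05
  a_13 = 60/300 = 0.20, a_23 = 60/300 = 0.20, a_33 = 0/300 = 0.00
I − A =
  [   1.00     0.00    -0.20]
  [  -0.25     0.95    -0.20]
  [  -0.45    -0.05     1.00]
Cofactors of I−A, C_ij = (−1)^(i+j)·(minor ij) (rows/columns in the sector order above):
  C_11 = (0.95)(1.00) − (-0.20)(-0.05) = 0.9400
  C_12 = −[(-0.25)(1.00) − (-0.20)(-0.45)] = 0.3400
  C_13 = (-0.25)(-0.05) − (0.95)(-0.45) = 0.4400
  C_21 = −[(0.00)(1.00) − (-0.20)(-0.05)] = 0.0100
  C_22 = (1.00)(1.00) − (-0.20)(-0.45) = 0.9100
  C_23 = −[(1.00)(-0.05) − (0.00)(-0.45)] = 0.0500
  C_31 = (0.00)(-0.20) − (-0.20)(0.95) = 0.1900
  C_32 = −[(1.00)(-0.20) − (-0.20)(-0.25)] = 0.2500
  C_33 = (1.00)(0.95) − (0.00)(-0.25) = 0.9500
det(I−A) = Σ_j (I−A)_1j·C_1j = (1.00)(0.9400) + (0.00)(0.3400) + (-0.20)(0.4400) = 0.8520
adj(I−A) = Cᵀ =
  [ 0.9400   0.0100   0.1900]
  [ 0.3400   0.9100   0.2500]
  [ 0.4400   0.0500   0.9500]
(I − A)⁻¹ = adj(I−A) / det(I−A) ≈
  [   1.1033     0.0117     0.2230]
  [   0.3991     1.0681     0.2934]
  [   0.5164     0.0587     1.1150]
x = (I − A)⁻¹ d = adj(I−A)·d / det(I−A), with det(I−A) = 0.8520:
  x_1 = (0.9400·80 + 0.0100·260 + 0.1900·210) / 0.8520 = 117.70 / 0.8520 ≈ 138.146
  x_2 = (0.3400·80 + 0.9100·260 + 0.2500·210) / 0.8520 = 316.30 / 0.8520 ≈ 371.244
  x_3 = (0.4400·80 + 0.0500·260 + 0.9500·210) / 0.8520 = 247.70 / 0.8520 ≈ 290.728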